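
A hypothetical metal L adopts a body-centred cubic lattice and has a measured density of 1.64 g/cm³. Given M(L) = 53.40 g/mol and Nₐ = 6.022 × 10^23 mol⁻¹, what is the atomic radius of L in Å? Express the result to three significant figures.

For a BCC cell (Z = 2), a³ = Z·M/(N_A·ρ) = 2 × 53.40 / (6.022 × 10²³ × 1.640) = 1.081 × 10^-22 cm³, so a = 4.764 × 10^-8 cm = 4.764 Å.
Atoms touch along the body diagonal, so √3·a = 4r, so r = 0.4330 × a = 2.06 Å.

2.06 Å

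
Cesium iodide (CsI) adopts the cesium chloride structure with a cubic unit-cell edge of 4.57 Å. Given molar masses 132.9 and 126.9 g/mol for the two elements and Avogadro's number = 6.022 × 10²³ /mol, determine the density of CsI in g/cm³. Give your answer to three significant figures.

4.52 g/cm³

The cesium chloride structure contains Z = 1 formula unit per cell; M(CsI) = 132.9 + 126.9 = 259.8 g/mol.
a³ = (4.570 × 10^-8 cm)³ = 9.544 × 10^-23 cm³.
ρ = 1 × 259.8 / (6.022 × 10²³ × 9.544 × 10^-23) = 4.520 g/cm³.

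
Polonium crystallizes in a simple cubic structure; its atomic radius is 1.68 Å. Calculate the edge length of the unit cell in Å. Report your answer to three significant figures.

In a simple cubic lattice, atoms touch along the cell edge, so a = 2r.
a = 2r = 2 × 1.68 = 3.36 Å.

3.36 Å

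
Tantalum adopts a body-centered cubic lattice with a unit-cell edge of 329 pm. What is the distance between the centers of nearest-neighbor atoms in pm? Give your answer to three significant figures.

285 pm

In a BCC structure, atoms touch along the body diagonal, so √3·a = 4r; the nearest-neighbor distance equals 2r = 0.8660·a.
d = 0.8660 × 329 = 285 pm.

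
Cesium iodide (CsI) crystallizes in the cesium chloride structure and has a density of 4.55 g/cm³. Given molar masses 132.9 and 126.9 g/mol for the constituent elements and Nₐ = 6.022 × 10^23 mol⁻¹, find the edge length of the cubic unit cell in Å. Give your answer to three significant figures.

M(CsI) = 259.8 g/mol; Z = 1 formula unit per cell.
a³ = Z·M/(N_A·ρ) = 1 × 259.8 / (6.022 × 10²³ × 4.55) = 9.482 × 10^-23 cm³, so a = 4.560 × 10^-8 cm = 4.56 Å.

4.56 Å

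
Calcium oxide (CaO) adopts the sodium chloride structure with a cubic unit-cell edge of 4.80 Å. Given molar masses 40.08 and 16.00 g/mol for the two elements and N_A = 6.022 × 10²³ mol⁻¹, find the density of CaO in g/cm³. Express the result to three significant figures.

The sodium chloride structure contains Z = 4 formula units per cell; M(CaO) = 40.08 + 16.00 = 56.08 g/mol.
a³ = (4.800 × 10^-8 cm)³ = 1.106 × 10^-22 cm³.
ρ = 4 × 56.08 / (6.022 × 10²³ × 1.106 × 10^-22) = 3.368 g/cm³.

3.37 g/cm³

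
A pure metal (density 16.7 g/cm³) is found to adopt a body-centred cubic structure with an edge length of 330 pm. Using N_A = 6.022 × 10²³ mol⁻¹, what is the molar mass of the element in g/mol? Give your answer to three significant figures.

A BCC cell has Z = 2 atoms; a = 3.300 × 10^-8 cm.
M = ρ·N_A·a³/Z = 16.7 × 6.022 × 10²³ × 3.594 × 10^-23 / 2 = 181 g/mol.

181 g/mol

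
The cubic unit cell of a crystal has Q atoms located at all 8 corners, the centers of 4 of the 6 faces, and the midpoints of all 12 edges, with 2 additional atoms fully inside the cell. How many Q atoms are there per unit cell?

8

Corner atoms are shared by 8 cells (1/8 each), face atoms by 2 (1/2 each), edge atoms by 4 (1/4 each), interior atoms are unshared.
Net atoms = 8 × 1/8 + 4 × 1/2 + 12 × 1/4 + 2 = 1 + 2 + 3 + 2 = 8.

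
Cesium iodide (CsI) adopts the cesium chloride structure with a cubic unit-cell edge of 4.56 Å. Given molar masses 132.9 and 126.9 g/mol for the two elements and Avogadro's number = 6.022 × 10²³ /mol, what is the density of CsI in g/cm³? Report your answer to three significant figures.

The cesium chloride structure contains Z = 1 formula unit per cell; M(CsI) = 132.9 + 126.9 = 259.8 g/mol.
a³ = (4.560 × 10^-8 cm)³ = 9.482 × 10^-23 cm³.
ρ = 1 × 259.8 / (6.022 × 10²³ × 9.482 × 10^-23) = 4.550 g/cm³.

4.55 g/cm³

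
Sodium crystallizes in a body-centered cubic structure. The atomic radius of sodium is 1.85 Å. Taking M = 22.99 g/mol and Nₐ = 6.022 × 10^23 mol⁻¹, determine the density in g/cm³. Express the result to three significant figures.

0.979 g/cm³

In a BCC lattice, atoms touch along the body diagonal, so √3·a = 4r, giving a = 4.272 Å = 4.272 × 10^-8 cm.
With Z = 2, ρ = Z·M/(N_A·a³) = 2 × 22.99 / (6.022 × 10²³ × 7.799 × 10^-23) = 0.9791 g/cm³.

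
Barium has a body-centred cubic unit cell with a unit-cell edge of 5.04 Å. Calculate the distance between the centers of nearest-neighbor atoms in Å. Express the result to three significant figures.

4.36 Å

In a BCC structure, atoms touch along the body diagonal, so √3·a = 4r; the nearest-neighbor distance equals 2r = 0.8660·a.
d = 0.8660 × 5.04 = 4.36 Å.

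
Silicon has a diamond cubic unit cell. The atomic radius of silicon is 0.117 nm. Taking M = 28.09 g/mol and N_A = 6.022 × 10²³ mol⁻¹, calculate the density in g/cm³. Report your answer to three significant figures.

2.36 g/cm³

In a diamond cubic lattice, nearest neighbors lie along the body diagonal with √3·a = 8r, giving a = 0.5404 nm = 5.404 × 10^-8 cm.
With Z = 8, ρ = Z·M/(N_A·a³) = 8 × 28.09 / (6.022 × 10²³ × 1.578 × 10^-22) = 2.365 g/cm³.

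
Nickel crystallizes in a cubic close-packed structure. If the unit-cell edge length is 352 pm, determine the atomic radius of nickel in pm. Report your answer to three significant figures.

In an FCC lattice, atoms touch along the face diagonal, so √2·a = 4r.
r = √2·a/4 = 1.4142 × 352 / 4 = 124 pm.

124 pm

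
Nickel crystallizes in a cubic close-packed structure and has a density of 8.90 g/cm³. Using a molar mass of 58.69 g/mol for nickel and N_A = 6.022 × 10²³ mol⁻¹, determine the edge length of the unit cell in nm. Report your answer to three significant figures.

0.353 nm

With Z = 4 atoms per FCC cell, a³ = Z·M/(N_A·ρ) = 4 × 58.69 / (6.022 × 10²³ × 8.900 g/cm³) = 4.380 × 10^-23 cm³.
a = (4.380 × 10^-23)^(1/3) = 3.525 × 10^-8 cm = 0.353 nm.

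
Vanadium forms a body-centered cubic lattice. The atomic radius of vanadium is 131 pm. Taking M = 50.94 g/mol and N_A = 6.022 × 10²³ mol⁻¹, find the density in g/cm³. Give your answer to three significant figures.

In a BCC lattice, atoms touch along the body diagonal, so √3·a = 4r, giving a = 302.5 pm = 3.025 × 10^-8 cm.
With Z = 2, ρ = Z·M/(N_A·a³) = 2 × 50.94 / (6.022 × 10²³ × 2.769 × 10^-23) = 6.110 g/cm³.

6.11 g/cm³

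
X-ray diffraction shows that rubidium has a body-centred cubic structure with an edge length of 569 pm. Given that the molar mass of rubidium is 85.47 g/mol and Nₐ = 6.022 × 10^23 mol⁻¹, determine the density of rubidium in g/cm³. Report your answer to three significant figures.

A BCC unit cell contains Z = 2 atoms.
Cell volume: a³ = (569 pm)³ = (5.690 × 10^-8 cm)³ = 1.842 × 10^-22 cm³.
ρ = Z·M/(N_A·a³) = 2 × 85.47 / (6.022 × 10²³ × 1.842 × 10^-22) = 1.541 g/cm³.

1.54 g/cm³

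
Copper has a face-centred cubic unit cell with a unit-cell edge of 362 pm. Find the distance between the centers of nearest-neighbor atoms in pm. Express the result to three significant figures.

In an FCC structure, atoms touch along the face diagonal, so √2·a = 4r; the nearest-neighbor distance equals 2r = 0.7071·a.
d = 0.7071 × 362 = 256 pm.

256 pm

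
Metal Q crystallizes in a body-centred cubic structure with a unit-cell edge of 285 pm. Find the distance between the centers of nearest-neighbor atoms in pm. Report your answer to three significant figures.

In a BCC structure, atoms touch along the body diagonal, so √3·a = 4r; the nearest-neighbor distance equals 2r = 0.8660·a.
d = 0.8660 × 285 = 247 pm.

247 pm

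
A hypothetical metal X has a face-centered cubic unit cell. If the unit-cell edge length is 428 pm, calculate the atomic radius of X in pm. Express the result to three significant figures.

151 pm

In an FCC lattice, atoms touch along the face diagonal, so √2·a = 4r.
r = √2·a/4 = 1.4142 × 428 / 4 = 151 pm.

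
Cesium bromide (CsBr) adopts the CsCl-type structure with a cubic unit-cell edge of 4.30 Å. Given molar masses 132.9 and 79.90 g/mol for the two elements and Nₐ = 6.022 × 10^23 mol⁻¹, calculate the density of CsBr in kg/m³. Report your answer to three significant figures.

The CsCl-type structure contains Z = 1 formula unit per cell; M(CsBr) = 132.9 + 79.90 = 212.8 g/mol.
a³ = (4.300 × 10^-8 cm)³ = 7.951 × 10^-23 cm³.
ρ = 1 × 212.8 / (6.022 × 10²³ × 7.951 × 10^-23) = 4.445 g/cm³ = 4440 kg/m³.

4440 kg/m³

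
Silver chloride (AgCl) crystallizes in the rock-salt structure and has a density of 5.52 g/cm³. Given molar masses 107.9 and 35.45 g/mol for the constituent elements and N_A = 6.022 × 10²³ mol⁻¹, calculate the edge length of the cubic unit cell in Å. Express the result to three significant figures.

M(AgCl) = 143.35 g/mol; Z = 4 formula units per cell.
a³ = Z·M/(N_A·ρ) = 4 × 143.35 / (6.022 × 10²³ × 5.52) = 1.725 × 10^-22 cm³, so a = 5.567 × 10^-8 cm = 5.57 Å.

5.57 Å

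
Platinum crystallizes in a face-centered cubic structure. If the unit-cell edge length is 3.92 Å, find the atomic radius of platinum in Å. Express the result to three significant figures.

In an FCC lattice, atoms touch along the face diagonal, so √2·a = 4r.
r = √2·a/4 = 1.4142 × 3.92 / 4 = 1.39 Å.

1.39 Å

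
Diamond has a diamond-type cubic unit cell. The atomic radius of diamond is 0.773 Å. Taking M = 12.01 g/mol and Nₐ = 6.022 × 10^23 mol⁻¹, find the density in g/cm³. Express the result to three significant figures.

In a diamond cubic lattice, nearest neighbors lie along the body diagonal with √3·a = 8r, giving a = 3.570 Å = 3.570 × 10^-8 cm.
With Z = 8, ρ = Z·M/(N_A·a³) = 8 × 12.01 / (6.022 × 10²³ × 4.551 × 10^-23) = 3.506 g/cm³.

3.51 g/cm³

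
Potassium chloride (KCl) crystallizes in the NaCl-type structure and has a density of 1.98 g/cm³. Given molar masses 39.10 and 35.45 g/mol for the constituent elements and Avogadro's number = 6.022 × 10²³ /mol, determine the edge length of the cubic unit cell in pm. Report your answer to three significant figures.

M(KCl) = 74.55 g/mol; Z = 4 formula units per cell.
a³ = Z·M/(N_A·ρ) = 4 × 74.55 / (6.022 × 10²³ × 1.98) = 2.501 × 10^-22 cm³, so a = 6.300 × 10^-8 cm = 630 pm.

630 pm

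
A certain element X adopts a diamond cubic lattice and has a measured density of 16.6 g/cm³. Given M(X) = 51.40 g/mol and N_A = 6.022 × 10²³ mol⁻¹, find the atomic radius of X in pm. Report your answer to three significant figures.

For a diamond cubic cell (Z = 8), a³ = Z·M/(N_A·ρ) = 8 × 51.40 / (6.022 × 10²³ × 16.60) = 4.113 × 10^-23 cm³, so a = 3.452 × 10^-8 cm = 345.2 pm.
Nearest neighbors lie along the body diagonal with √3·a = 8r, so r = 0.2165 × a = 74.7 pm.

74.7 pm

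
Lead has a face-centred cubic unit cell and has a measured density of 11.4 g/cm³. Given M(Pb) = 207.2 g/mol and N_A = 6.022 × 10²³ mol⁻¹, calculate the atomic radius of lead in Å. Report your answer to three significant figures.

1.75 Å

For an FCC cell (Z = 4), a³ = Z·M/(N_A·ρ) = 4 × 207.2 / (6.022 × 10²³ × 11.40) = 1.207 × 10^-22 cm³, so a = 4.942 × 10^-8 cm = 4.942 Å.
Atoms touch along the face diagonal, so √2·a = 4r, so r = 0.3536 × a = 1.75 Å.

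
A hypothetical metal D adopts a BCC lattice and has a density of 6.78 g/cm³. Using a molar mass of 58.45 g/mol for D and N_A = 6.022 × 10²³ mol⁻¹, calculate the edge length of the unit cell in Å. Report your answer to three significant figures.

3.06 Å

With Z = 2 atoms per BCC cell, a³ = Z·M/(N_A·ρ) = 2 × 58.45 / (6.022 × 10²³ × 6.780 g/cm³) = 2.863 × 10^-23 cm³.
a = (2.863 × 10^-23)^(1/3) = 3.059 × 10^-8 cm = 3.06 Å.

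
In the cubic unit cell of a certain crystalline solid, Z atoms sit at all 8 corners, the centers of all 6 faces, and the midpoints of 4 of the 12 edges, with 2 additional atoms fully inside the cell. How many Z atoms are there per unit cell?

7

Corner atoms are shared by 8 cells (1/8 each), face atoms by 2 (1/2 each), edge atoms by 4 (1/4 each), interior atoms are unshared.
Net atoms = 8 × 1/8 + 6 × 1/2 + 4 × 1/4 + 2 = 1 + 3 + 1 + 2 = 7.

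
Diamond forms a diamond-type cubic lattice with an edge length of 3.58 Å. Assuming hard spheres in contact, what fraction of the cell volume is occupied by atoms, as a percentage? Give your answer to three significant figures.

In a diamond cubic lattice nearest neighbors lie along the body diagonal with √3·a = 8r, so r = 0.2165a = 0.7751 Å.
Packing fraction = Z·(4/3)πr³ / a³ = 8 × (4/3)π × (0.7751)³ / (3.58)³ = 0.3401 = 34.0%.

34.0%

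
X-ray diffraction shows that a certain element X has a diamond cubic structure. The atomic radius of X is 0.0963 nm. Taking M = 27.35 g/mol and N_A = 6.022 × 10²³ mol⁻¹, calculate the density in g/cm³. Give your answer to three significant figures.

4.13 g/cm³

In a diamond cubic lattice, nearest neighbors lie along the body diagonal with √3·a = 8r, giving a = 0.4448 nm = 4.448 × 10^-8 cm.
With Z = 8, ρ = Z·M/(N_A·a³) = 8 × 27.35 / (6.022 × 10²³ × 8.800 × 10^-23) = 4.129 g/cm³.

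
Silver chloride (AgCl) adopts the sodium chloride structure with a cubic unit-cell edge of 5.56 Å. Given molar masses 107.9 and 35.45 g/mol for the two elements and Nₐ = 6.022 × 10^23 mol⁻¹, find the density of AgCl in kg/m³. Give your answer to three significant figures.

5540 kg/m³

The sodium chloride structure contains Z = 4 formula units per cell; M(AgCl) = 107.9 + 35.45 = 143.35 g/mol.
a³ = (5.560 × 10^-8 cm)³ = 1.719 × 10^-22 cm³.
ρ = 4 × 143.35 / (6.022 × 10²³ × 1.719 × 10^-22) = 5.540 g/cm³ = 5540 kg/m³.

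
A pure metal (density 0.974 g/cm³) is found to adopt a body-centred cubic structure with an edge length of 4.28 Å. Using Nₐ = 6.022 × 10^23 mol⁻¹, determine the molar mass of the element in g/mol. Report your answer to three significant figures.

23.0 g/mol

A BCC cell has Z = 2 atoms; a = 4.280 × 10^-8 cm.
M = ρ·N_A·a³/Z = 0.974 × 6.022 × 10²³ × 7.840 × 10^-23 / 2 = 23.0 g/mol.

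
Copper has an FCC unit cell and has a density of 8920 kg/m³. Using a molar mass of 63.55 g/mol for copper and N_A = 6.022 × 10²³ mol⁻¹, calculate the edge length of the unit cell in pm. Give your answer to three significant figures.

362 pm

With Z = 4 atoms per FCC cell, a³ = Z·M/(N_A·ρ) = 4 × 63.55 / (6.022 × 10²³ × 8.920 g/cm³) = 4.732 × 10^-23 cm³.
a = (4.732 × 10^-23)^(1/3) = 3.617 × 10^-8 cm = 362 pm.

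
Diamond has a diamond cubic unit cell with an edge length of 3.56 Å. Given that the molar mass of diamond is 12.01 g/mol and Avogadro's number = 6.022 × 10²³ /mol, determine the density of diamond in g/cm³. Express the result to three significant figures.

A diamond cubic unit cell contains Z = 8 atoms.
Cell volume: a³ = (3.56 Å)³ = (3.560 × 10^-8 cm)³ = 4.512 × 10^-23 cm³.
ρ = Z·M/(N_A·a³) = 8 × 12.01 / (6.022 × 10²³ × 4.512 × 10^-23) = 3.536 g/cm³.

3.54 g/cm³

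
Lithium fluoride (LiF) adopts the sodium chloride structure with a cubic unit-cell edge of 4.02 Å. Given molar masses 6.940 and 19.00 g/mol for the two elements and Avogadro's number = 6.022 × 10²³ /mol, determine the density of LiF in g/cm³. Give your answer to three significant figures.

2.65 g/cm³

The sodium chloride structure contains Z = 4 formula units per cell; M(LiF) = 6.940 + 19.00 = 25.94 g/mol.
a³ = (4.020 × 10^-8 cm)³ = 6.496 × 10^-23 cm³.
ρ = 4 × 25.94 / (6.022 × 10²³ × 6.496 × 10^-23) = 2.652 g/cm³.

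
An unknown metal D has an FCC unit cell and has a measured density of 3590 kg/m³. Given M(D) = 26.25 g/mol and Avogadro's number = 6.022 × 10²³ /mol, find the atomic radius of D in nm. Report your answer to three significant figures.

0.129 nm

For an FCC cell (Z = 4), a³ = Z·M/(N_A·ρ) = 4 × 26.25 / (6.022 × 10²³ × 3.590) = 4.857 × 10^-23 cm³, so a = 3.649 × 10^-8 cm = 0.3649 nm.
Atoms touch along the face diagonal, so √2·a = 4r, so r = 0.3536 × a = 0.129 nm.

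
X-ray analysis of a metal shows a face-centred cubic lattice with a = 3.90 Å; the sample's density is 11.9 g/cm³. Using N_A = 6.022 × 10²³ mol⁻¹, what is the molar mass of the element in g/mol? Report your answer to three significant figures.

An FCC cell has Z = 4 atoms; a = 3.900 × 10^-8 cm.
M = ρ·N_A·a³/Z = 11.9 × 6.022 × 10²³ × 5.932 × 10^-23 / 4 = 106 g/mol.

106 g/mol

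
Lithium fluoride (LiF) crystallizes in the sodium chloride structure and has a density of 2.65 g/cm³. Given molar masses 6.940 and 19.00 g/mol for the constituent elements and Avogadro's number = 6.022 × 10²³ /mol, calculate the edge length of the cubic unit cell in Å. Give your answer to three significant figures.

M(LiF) = 25.94 g/mol; Z = 4 formula units per cell.
a³ = Z·M/(N_A·ρ) = 4 × 25.94 / (6.022 × 10²³ × 2.65) = 6.502 × 10^-23 cm³, so a = 4.021 × 10^-8 cm = 4.02 Å.

4.02 Å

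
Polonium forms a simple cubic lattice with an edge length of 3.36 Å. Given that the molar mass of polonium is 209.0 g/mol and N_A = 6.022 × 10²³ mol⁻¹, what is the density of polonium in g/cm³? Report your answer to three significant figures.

A simple cubic unit cell contains Z = 1 atom.
Cell volume: a³ = (3.36 Å)³ = (3.360 × 10^-8 cm)³ = 3.793 × 10^-23 cm³.
ρ = Z·M/(N_A·a³) = 1 × 209.0 / (6.022 × 10²³ × 3.793 × 10^-23) = 9.149 g/cm³.

9.15 g/cm³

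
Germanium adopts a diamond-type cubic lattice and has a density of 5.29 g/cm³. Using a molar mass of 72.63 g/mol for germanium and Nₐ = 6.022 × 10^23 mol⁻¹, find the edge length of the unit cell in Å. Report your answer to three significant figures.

With Z = 8 atoms per diamond cubic cell, a³ = Z·M/(N_A·ρ) = 8 × 72.63 / (6.022 × 10²³ × 5.290 g/cm³) = 1.824 × 10^-22 cm³.
a = (1.824 × 10^-22)^(1/3) = 5.671 × 10^-8 cm = 5.67 Å.

5.67 Å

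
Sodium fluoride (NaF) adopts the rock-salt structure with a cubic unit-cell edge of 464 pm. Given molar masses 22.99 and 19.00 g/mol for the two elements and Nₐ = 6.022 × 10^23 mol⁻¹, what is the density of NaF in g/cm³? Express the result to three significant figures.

2.79 g/cm³

The rock-salt structure contains Z = 4 formula units per cell; M(NaF) = 22.99 + 19.00 = 41.99 g/mol.
a³ = (4.640 × 10^-8 cm)³ = 9.990 × 10^-23 cm³.
ρ = 4 × 41.99 / (6.022 × 10²³ × 9.990 × 10^-23) = 2.792 g/cm³.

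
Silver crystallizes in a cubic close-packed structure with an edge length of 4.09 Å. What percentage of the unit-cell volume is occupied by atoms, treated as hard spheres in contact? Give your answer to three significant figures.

74.0%

In an FCC lattice atoms touch along the face diagonal, so √2·a = 4r, so r = 0.3536a = 1.446 Å.
Packing fraction = Z·(4/3)πr³ / a³ = 4 × (4/3)π × (1.446)³ / (4.09)³ = 0.7405 = 74.0%.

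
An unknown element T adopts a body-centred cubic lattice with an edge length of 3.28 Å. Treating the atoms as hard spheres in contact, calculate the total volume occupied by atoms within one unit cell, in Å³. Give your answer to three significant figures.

24.0 Å³

In a BCC lattice atoms touch along the body diagonal, so √3·a = 4r, so r = 0.4330a = 1.420 Å.
V_atoms = Z × (4/3)πr³ = 2 × (4/3)π × (1.420)³ = 24.0 Å³.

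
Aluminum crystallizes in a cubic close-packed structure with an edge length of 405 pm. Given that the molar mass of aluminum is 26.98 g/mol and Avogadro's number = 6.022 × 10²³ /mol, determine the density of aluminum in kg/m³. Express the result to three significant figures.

2700 kg/m³

An FCC unit cell contains Z = 4 atoms.
Cell volume: a³ = (405 pm)³ = (4.050 × 10^-8 cm)³ = 6.643 × 10^-23 cm³.
ρ = Z·M/(N_A·a³) = 4 × 26.98 / (6.022 × 10²³ × 6.643 × 10^-23) = 2.698 g/cm³ = 2700 kg/m³.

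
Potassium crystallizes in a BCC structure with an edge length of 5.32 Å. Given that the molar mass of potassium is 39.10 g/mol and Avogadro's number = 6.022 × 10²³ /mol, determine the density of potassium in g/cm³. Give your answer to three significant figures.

A BCC unit cell contains Z = 2 atoms.
Cell volume: a³ = (5.32 Å)³ = (5.320 × 10^-8 cm)³ = 1.506 × 10^-22 cm³.
ρ = Z·M/(N_A·a³) = 2 × 39.10 / (6.022 × 10²³ × 1.506 × 10^-22) = 0.8624 g/cm³.

0.862 g/cm³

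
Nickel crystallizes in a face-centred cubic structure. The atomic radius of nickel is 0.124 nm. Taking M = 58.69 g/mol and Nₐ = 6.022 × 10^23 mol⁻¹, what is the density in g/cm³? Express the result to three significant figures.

In an FCC lattice, atoms touch along the face diagonal, so √2·a = 4r, giving a = 0.3507 nm = 3.507 × 10^-8 cm.
With Z = 4, ρ = Z·M/(N_A·a³) = 4 × 58.69 / (6.022 × 10²³ × 4.314 × 10^-23) = 9.036 g/cm³.

9.04 g/cm³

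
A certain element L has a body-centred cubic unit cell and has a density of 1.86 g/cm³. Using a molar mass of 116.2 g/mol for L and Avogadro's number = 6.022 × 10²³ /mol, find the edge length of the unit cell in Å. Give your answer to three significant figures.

With Z = 2 atoms per BCC cell, a³ = Z·M/(N_A·ρ) = 2 × 116.2 / (6.022 × 10²³ × 1.860 g/cm³) = 2.075 × 10^-22 cm³.
a = (2.075 × 10^-22)^(1/3) = 5.920 × 10^-8 cm = 5.92 Å.

5.92 Å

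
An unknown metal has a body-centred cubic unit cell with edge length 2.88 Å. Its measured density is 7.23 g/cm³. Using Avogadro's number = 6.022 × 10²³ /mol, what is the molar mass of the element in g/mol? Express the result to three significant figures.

A BCC cell has Z = 2 atoms; a = 2.880 × 10^-8 cm.
M = ρ·N_A·a³/Z = 7.23 × 6.022 × 10²³ × 2.389 × 10^-23 / 2 = 52.0 g/mol.

52.0 g/mol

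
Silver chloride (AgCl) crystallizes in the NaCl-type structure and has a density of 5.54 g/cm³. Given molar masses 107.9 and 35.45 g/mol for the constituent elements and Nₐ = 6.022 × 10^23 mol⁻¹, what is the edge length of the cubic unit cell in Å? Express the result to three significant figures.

5.56 Å

M(AgCl) = 143.35 g/mol; Z = 4 formula units per cell.
a³ = Z·M/(N_A·ρ) = 4 × 143.35 / (6.022 × 10²³ × 5.54) = 1.719 × 10^-22 cm³, so a = 5.560 × 10^-8 cm = 5.56 Å.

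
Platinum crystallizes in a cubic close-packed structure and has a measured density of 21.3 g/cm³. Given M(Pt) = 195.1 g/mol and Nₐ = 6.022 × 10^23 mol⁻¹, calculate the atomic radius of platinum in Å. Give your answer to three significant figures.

1.39 Å

For an FCC cell (Z = 4), a³ = Z·M/(N_A·ρ) = 4 × 195.1 / (6.022 × 10²³ × 21.30) = 6.084 × 10^-23 cm³, so a = 3.933 × 10^-8 cm = 3.933 Å.
Atoms touch along the face diagonal, so √2·a = 4r, so r = 0.3536 × a = 1.39 Å.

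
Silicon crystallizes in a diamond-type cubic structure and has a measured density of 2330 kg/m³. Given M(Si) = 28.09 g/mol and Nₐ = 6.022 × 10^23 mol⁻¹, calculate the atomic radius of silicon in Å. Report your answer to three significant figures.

1.18 Å

For a diamond cubic cell (Z = 8), a³ = Z·M/(N_A·ρ) = 8 × 28.09 / (6.022 × 10²³ × 2.330) = 1.602 × 10^-22 cm³, so a = 5.431 × 10^-8 cm = 5.431 Å.
Nearest neighbors lie along the body diagonal with √3·a = 8r, so r = 0.2165 × a = 1.18 Å.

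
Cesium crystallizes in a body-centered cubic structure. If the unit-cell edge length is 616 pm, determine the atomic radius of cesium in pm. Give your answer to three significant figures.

In a BCC lattice, atoms touch along the body diagonal, so √3·a = 4r.
r = √3·a/4 = 1.7321 × 616 / 4 = 267 pm.

267 pm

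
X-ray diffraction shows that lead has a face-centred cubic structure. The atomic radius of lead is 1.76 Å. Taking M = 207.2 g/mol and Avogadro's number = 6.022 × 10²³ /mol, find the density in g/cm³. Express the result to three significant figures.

In an FCC lattice, atoms touch along the face diagonal, so √2·a = 4r, giving a = 4.978 Å = 4.978 × 10^-8 cm.
With Z = 4, ρ = Z·M/(N_A·a³) = 4 × 207.2 / (6.022 × 10²³ × 1.234 × 10^-22) = 11.16 g/cm³.

11.2 g/cm³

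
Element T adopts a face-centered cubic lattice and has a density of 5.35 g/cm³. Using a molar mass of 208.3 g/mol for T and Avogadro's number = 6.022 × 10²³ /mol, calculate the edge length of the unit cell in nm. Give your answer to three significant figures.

With Z = 4 atoms per FCC cell, a³ = Z·M/(N_A·ρ) = 4 × 208.3 / (6.022 × 10²³ × 5.350 g/cm³) = 2.586 × 10^-22 cm³.
a = (2.586 × 10^-22)^(1/3) = 6.371 × 10^-8 cm = 0.637 nm.

0.637 nm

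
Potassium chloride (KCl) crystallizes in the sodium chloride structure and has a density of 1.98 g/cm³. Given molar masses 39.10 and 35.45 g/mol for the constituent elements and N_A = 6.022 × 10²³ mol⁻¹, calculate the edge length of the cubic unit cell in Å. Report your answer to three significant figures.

M(KCl) = 74.55 g/mol; Z = 4 formula units per cell.
a³ = Z·M/(N_A·ρ) = 4 × 74.55 / (6.022 × 10²³ × 1.98) = 2.501 × 10^-22 cm³, so a = 6.300 × 10^-8 cm = 6.30 Å.

6.30 Å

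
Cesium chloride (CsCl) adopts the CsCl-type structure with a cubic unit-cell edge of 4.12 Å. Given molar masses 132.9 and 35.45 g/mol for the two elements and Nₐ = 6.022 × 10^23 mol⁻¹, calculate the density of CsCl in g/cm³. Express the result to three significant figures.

The CsCl-type structure contains Z = 1 formula unit per cell; M(CsCl) = 132.9 + 35.45 = 168.35 g/mol.
a³ = (4.120 × 10^-8 cm)³ = 6.993 × 10^-23 cm³.
ρ = 1 × 168.35 / (6.022 × 10²³ × 6.993 × 10^-23) = 3.997 g/cm³.

4.00 g/cm³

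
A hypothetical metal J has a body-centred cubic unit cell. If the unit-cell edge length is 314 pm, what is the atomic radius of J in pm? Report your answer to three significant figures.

136 pm

In a BCC lattice, atoms touch along the body diagonal, so √3·a = 4r.
r = √3·a/4 = 1.7321 × 314 / 4 = 136 pm.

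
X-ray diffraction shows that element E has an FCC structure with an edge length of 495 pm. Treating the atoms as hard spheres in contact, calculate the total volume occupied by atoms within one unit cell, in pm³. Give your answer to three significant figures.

In an FCC lattice atoms touch along the face diagonal, so √2·a = 4r, so r = 0.3536a = 175.0 pm.
V_atoms = Z × (4/3)πr³ = 4 × (4/3)π × (175.0)³ = 8.98 × 10^7 pm³.

8.98 × 10^7 pm³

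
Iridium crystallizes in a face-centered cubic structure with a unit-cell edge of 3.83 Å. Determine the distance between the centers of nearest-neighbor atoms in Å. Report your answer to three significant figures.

2.71 Å

In an FCC structure, atoms touch along the face diagonal, so √2·a = 4r; the nearest-neighbor distance equals 2r = 0.7071·a.
d = 0.7071 × 3.83 = 2.71 Å.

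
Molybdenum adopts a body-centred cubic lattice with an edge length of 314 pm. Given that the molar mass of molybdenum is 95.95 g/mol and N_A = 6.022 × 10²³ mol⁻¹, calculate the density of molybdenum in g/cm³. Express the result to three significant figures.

A BCC unit cell contains Z = 2 atoms.
Cell volume: a³ = (314 pm)³ = (3.140 × 10^-8 cm)³ = 3.096 × 10^-23 cm³.
ρ = Z·M/(N_A·a³) = 2 × 95.95 / (6.022 × 10²³ × 3.096 × 10^-23) = 10.29 g/cm³.

10.3 g/cm³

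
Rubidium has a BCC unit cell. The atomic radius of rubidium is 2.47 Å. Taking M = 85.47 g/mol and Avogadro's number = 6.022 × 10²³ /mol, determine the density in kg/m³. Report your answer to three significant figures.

1530 kg/m³

In a BCC lattice, atoms touch along the body diagonal, so √3·a = 4r, giving a = 5.704 Å = 5.704 × 10^-8 cm.
With Z = 2, ρ = Z·M/(N_A·a³) = 2 × 85.47 / (6.022 × 10²³ × 1.856 × 10^-22) = 1.529 g/cm³ = 1530 kg/m³.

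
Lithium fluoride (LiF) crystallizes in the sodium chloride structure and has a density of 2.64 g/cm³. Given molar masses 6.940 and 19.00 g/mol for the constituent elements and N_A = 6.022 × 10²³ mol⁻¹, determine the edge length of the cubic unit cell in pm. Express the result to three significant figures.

M(LiF) = 25.94 g/mol; Z = 4 formula units per cell.
a³ = Z·M/(N_A·ρ) = 4 × 25.94 / (6.022 × 10²³ × 2.64) = 6.527 × 10^-23 cm³, so a = 4.026 × 10^-8 cm = 403 pm.

403 pm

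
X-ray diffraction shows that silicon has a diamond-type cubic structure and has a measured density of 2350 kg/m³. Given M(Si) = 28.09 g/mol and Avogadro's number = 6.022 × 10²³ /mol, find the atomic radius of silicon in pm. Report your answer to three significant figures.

For a diamond cubic cell (Z = 8), a³ = Z·M/(N_A·ρ) = 8 × 28.09 / (6.022 × 10²³ × 2.350) = 1.588 × 10^-22 cm³, so a = 5.415 × 10^-8 cm = 541.5 pm.
Nearest neighbors lie along the body diagonal with √3·a = 8r, so r = 0.2165 × a = 117 pm.

117 pm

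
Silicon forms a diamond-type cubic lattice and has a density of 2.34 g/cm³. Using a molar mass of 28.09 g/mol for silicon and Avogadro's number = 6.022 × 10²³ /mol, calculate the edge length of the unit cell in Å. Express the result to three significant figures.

With Z = 8 atoms per diamond cubic cell, a³ = Z·M/(N_A·ρ) = 8 × 28.09 / (6.022 × 10²³ × 2.340 g/cm³) = 1.595 × 10^-22 cm³.
a = (1.595 × 10^-22)^(1/3) = 5.423 × 10^-8 cm = 5.42 Å.

5.42 Å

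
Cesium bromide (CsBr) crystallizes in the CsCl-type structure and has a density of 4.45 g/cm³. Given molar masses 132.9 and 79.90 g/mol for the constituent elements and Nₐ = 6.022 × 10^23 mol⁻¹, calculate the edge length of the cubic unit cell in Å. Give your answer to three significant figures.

4.30 Å

M(CsBr) = 212.8 g/mol; Z = 1 formula unit per cell.
a³ = Z·M/(N_A·ρ) = 1 × 212.8 / (6.022 × 10²³ × 4.45) = 7.941 × 10^-23 cm³, so a = 4.298 × 10^-8 cm = 4.30 Å.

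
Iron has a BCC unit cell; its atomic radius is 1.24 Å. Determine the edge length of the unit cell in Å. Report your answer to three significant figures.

In a BCC lattice, atoms touch along the body diagonal, so √3·a = 4r.
a = 4r/√3 = 4 × 1.24 / 1.7321 = 2.86 Å.

2.86 Å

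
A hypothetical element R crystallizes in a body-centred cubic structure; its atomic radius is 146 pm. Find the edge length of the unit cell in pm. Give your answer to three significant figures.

In a BCC lattice, atoms touch along the body diagonal, so √3·a = 4r.
a = 4r/√3 = 4 × 146 / 1.7321 = 337 pm.

337 pm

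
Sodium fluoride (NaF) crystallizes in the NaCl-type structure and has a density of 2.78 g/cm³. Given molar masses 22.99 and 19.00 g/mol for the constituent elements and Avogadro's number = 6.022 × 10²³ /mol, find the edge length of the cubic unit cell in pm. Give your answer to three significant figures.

M(NaF) = 41.99 g/mol; Z = 4 formula units per cell.
a³ = Z·M/(N_A·ρ) = 4 × 41.99 / (6.022 × 10²³ × 2.78) = 1.003 × 10^-22 cm³, so a = 4.647 × 10^-8 cm = 465 pm.

465 pm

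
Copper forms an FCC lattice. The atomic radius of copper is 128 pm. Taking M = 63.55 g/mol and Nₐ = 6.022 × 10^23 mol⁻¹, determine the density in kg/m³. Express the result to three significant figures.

In an FCC lattice, atoms touch along the face diagonal, so √2·a = 4r, giving a = 362.0 pm = 3.620 × 10^-8 cm.
With Z = 4, ρ = Z·M/(N_A·a³) = 4 × 63.55 / (6.022 × 10²³ × 4.745 × 10^-23) = 8.895 g/cm³ = 8900 kg/m³.

8900 kg/m³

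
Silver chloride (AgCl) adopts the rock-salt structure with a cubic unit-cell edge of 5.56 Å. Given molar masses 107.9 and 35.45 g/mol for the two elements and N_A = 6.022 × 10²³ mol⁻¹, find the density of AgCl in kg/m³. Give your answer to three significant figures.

5540 kg/m³

The rock-salt structure contains Z = 4 formula units per cell; M(AgCl) = 107.9 + 35.45 = 143.35 g/mol.
a³ = (5.560 × 10^-8 cm)³ = 1.719 × 10^-22 cm³.
ρ = 4 × 143.35 / (6.022 × 10²³ × 1.719 × 10^-22) = 5.540 g/cm³ = 5540 kg/m³.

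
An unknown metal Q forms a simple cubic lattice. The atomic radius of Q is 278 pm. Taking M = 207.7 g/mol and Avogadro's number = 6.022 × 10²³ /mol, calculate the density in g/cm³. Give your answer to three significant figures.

In a simple cubic lattice, atoms touch along the cell edge, so a = 2r, giving a = 556.0 pm = 5.560 × 10^-8 cm.
With Z = 1, ρ = Z·M/(N_A·a³) = 1 × 207.7 / (6.022 × 10²³ × 1.719 × 10^-22) = 2.007 g/cm³.

2.01 g/cm³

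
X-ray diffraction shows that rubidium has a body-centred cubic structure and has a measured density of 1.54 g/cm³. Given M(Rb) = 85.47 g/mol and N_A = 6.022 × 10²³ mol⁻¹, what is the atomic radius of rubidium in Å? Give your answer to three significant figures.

2.46 Å

For a BCC cell (Z = 2), a³ = Z·M/(N_A·ρ) = 2 × 85.47 / (6.022 × 10²³ × 1.540) = 1.843 × 10^-22 cm³, so a = 5.691 × 10^-8 cm = 5.691 Å.
Atoms touch along the body diagonal, so √3·a = 4r, so r = 0.4330 × a = 2.46 Å.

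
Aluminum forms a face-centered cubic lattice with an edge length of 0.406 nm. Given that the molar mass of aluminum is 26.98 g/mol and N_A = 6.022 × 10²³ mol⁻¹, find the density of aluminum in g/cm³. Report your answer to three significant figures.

2.68 g/cm³

An FCC unit cell contains Z = 4 atoms.
Cell volume: a³ = (0.406 nm)³ = (4.060 × 10^-8 cm)³ = 6.692 × 10^-23 cm³.
ρ = Z·M/(N_A·a³) = 4 × 26.98 / (6.022 × 10²³ × 6.692 × 10^-23) = 2.678 g/cm³.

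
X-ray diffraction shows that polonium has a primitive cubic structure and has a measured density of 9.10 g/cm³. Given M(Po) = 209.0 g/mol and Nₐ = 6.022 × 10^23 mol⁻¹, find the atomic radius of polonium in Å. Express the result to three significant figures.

For a simple cubic cell (Z = 1), a³ = Z·M/(N_A·ρ) = 1 × 209.0 / (6.022 × 10²³ × 9.100) = 3.814 × 10^-23 cm³, so a = 3.366 × 10^-8 cm = 3.366 Å.
Atoms touch along the cell edge, so a = 2r, so r = 0.5000 × a = 1.68 Å.

1.68 Å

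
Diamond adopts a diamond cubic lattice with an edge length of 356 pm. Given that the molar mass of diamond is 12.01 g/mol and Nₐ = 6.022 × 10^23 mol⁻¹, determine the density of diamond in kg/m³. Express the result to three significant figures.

A diamond cubic unit cell contains Z = 8 atoms.
Cell volume: a³ = (356 pm)³ = (3.560 × 10^-8 cm)³ = 4.512 × 10^-23 cm³.
ρ = Z·M/(N_A·a³) = 8 × 12.01 / (6.022 × 10²³ × 4.512 × 10^-23) = 3.536 g/cm³ = 3540 kg/m³.

3540 kg/m³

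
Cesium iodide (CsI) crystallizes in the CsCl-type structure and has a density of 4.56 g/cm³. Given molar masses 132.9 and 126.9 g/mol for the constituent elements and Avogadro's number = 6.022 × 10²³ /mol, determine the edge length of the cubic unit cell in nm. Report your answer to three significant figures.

0.456 nm

M(CsI) = 259.8 g/mol; Z = 1 formula unit per cell.
a³ = Z·M/(N_A·ρ) = 1 × 259.8 / (6.022 × 10²³ × 4.56) = 9.461 × 10^-23 cm³, so a = 4.557 × 10^-8 cm = 0.456 nm.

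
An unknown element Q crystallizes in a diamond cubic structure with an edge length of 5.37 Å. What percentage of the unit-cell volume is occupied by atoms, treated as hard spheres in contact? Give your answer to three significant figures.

In a diamond cubic lattice nearest neighbors lie along the body diagonal with √3·a = 8r, so r = 0.2165a = 1.163 Å.
Packing fraction = Z·(4/3)πr³ / a³ = 8 × (4/3)π × (1.163)³ / (5.37)³ = 0.3401 = 34.0%.

34.0%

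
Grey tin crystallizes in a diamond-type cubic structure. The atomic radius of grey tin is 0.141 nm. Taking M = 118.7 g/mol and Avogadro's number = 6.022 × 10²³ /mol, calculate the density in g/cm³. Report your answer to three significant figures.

In a diamond cubic lattice, nearest neighbors lie along the body diagonal with √3·a = 8r, giving a = 0.6513 nm = 6.513 × 10^-8 cm.
With Z = 8, ρ = Z·M/(N_A·a³) = 8 × 118.7 / (6.022 × 10²³ × 2.762 × 10^-22) = 5.709 g/cm³.

5.71 g/cm³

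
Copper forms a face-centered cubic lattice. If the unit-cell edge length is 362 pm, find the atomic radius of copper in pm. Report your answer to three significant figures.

In an FCC lattice, atoms touch along the face diagonal, so √2·a = 4r.
r = √2·a/4 = 1.4142 × 362 / 4 = 128 pm.

128 pm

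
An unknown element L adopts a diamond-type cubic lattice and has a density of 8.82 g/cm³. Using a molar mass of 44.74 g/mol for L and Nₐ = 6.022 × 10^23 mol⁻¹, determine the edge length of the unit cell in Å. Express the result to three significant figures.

With Z = 8 atoms per diamond cubic cell, a³ = Z·M/(N_A·ρ) = 8 × 44.74 / (6.022 × 10²³ × 8.820 g/cm³) = 6.739 × 10^-23 cm³.
a = (6.739 × 10^-23)^(1/3) = 4.069 × 10^-8 cm = 4.07 Å.

4.07 Å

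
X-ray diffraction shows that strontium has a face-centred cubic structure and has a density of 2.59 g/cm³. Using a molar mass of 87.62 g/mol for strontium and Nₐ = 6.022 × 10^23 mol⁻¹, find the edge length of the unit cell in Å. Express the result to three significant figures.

6.08 Å

With Z = 4 atoms per FCC cell, a³ = Z·M/(N_A·ρ) = 4 × 87.62 / (6.022 × 10²³ × 2.590 g/cm³) = 2.247 × 10^-22 cm³.
a = (2.247 × 10^-22)^(1/3) = 6.080 × 10^-8 cm = 6.08 Å.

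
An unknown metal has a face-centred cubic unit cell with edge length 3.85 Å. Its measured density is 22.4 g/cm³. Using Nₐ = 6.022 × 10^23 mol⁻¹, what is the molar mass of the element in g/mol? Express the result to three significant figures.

An FCC cell has Z = 4 atoms; a = 3.850 × 10^-8 cm.
M = ρ·N_A·a³/Z = 22.4 × 6.022 × 10²³ × 5.707 × 10^-23 / 4 = 192 g/mol.

192 g/mol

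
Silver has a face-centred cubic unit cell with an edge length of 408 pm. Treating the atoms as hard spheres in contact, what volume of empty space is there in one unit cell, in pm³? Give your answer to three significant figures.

1.76 × 10^7 pm³

In an FCC lattice atoms touch along the face diagonal, so √2·a = 4r, so r = 0.3536a = 144.2 pm.
V_cell = a³ = 6.792 × 10^7 pm³; V_atoms = 4 × (4/3)πr³ = 5.029 × 10^7 pm³.
Empty space = 6.792 × 10^7 − 5.029 × 10^7 = 1.76 × 10^7 pm³.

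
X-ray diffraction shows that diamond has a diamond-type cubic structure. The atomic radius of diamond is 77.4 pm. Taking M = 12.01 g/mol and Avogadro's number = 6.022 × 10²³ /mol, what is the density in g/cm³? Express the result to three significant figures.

3.49 g/cm³

In a diamond cubic lattice, nearest neighbors lie along the body diagonal with √3·a = 8r, giving a = 357.5 pm = 3.575 × 10^-8 cm.
With Z = 8, ρ = Z·M/(N_A·a³) = 8 × 12.01 / (6.022 × 10²³ × 4.569 × 10^-23) = 3.492 g/cm³.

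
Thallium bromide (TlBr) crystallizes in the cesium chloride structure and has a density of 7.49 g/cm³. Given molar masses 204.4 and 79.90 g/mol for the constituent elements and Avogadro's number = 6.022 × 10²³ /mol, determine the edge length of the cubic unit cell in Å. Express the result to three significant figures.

M(TlBr) = 284.3 g/mol; Z = 1 formula unit per cell.
a³ = Z·M/(N_A·ρ) = 1 × 284.3 / (6.022 × 10²³ × 7.49) = 6.303 × 10^-23 cm³, so a = 3.980 × 10^-8 cm = 3.98 Å.

3.98 Å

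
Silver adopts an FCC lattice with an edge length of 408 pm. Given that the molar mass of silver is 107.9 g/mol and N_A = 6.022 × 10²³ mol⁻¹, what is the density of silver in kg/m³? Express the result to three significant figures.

An FCC unit cell contains Z = 4 atoms.
Cell volume: a³ = (408 pm)³ = (4.080 × 10^-8 cm)³ = 6.792 × 10^-23 cm³.
ρ = Z·M/(N_A·a³) = 4 × 107.9 / (6.022 × 10²³ × 6.792 × 10^-23) = 10.55 g/cm³ = 10600 kg/m³.

10600 kg/m³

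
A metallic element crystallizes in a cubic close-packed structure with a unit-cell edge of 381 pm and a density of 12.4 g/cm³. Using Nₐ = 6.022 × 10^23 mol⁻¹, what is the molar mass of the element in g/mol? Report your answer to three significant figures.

103 g/mol

An FCC cell has Z = 4 atoms; a = 3.810 × 10^-8 cm.
M = ρ·N_A·a³/Z = 12.4 × 6.022 × 10²³ × 5.531 × 10^-23 / 4 = 103 g/mol.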